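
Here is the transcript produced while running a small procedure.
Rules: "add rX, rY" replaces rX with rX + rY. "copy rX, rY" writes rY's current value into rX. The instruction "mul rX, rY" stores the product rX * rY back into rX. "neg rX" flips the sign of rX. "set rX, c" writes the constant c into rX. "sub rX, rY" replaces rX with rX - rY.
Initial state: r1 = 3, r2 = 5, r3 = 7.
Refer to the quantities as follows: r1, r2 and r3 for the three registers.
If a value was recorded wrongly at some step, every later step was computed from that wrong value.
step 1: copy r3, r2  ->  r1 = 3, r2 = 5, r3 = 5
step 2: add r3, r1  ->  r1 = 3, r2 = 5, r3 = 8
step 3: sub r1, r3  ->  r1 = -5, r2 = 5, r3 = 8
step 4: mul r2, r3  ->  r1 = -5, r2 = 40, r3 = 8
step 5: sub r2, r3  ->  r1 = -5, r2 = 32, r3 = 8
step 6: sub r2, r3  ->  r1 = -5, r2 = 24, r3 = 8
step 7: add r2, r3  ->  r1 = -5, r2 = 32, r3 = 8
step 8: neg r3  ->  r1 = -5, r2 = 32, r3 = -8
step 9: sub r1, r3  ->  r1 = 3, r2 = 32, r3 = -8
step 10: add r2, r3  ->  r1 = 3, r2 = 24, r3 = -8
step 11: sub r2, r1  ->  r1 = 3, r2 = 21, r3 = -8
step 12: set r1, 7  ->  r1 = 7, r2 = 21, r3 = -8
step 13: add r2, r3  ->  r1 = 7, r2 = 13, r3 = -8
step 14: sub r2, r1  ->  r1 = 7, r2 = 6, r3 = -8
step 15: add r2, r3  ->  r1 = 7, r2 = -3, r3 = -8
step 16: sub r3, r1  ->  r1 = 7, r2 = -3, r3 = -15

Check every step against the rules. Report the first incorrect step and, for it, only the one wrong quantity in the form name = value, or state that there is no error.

step 15, r2 = -2

Recomputing the run from the initial state:
step 1: r1 = 3, r2 = 5, r3 = 5
step 2: r1 = 3, r2 = 5, r3 = 8
step 3: r1 = -5, r2 = 5, r3 = 8
step 4: r1 = -5, r2 = 40, r3 = 8
step 5: r1 = -5, r2 = 32, r3 = 8
step 6: r1 = -5, r2 = 24, r3 = 8
step 7: r1 = -5, r2 = 32, r3 = 8
step 8: r1 = -5, r2 = 32, r3 = -8
step 9: r1 = 3, r2 = 32, r3 = -8
step 10: r1 = 3, r2 = 24, r3 = -8
step 11: r1 = 3, r2 = 21, r3 = -8
step 12: r1 = 7, r2 = 21, r3 = -8
step 13: r1 = 7, r2 = 13, r3 = -8
step 14: r1 = 7, r2 = 6, r3 = -8
step 15: r1 = 7, r2 = -2, r3 = -8
step 16: r1 = 7, r2 = -2, r3 = -15
The first disagreement with the transcript is at step 15, where the value should be r2 = -2.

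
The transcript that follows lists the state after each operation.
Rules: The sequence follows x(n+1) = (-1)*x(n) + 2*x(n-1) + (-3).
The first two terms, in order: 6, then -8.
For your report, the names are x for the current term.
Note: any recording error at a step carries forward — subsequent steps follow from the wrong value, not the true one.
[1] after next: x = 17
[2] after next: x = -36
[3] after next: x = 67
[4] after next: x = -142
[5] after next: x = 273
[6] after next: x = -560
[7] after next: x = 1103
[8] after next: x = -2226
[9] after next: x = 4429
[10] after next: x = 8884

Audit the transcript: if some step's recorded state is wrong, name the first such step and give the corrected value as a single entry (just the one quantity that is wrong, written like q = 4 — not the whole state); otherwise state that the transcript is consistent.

1. x = -1*(-8) + (2)*(6) + (-3) = 17 (in agreement)
2. x = -1*(17) + (2)*(-8) + (-3) = -36 (no discrepancy)
3. x = -1*(-36) + (2)*(17) + (-3) = 67 (matches)
4. x = -1*(67) + (2)*(-36) + (-3) = -142 (same as recorded)
5. x = -1*(-142) + (2)*(67) + (-3) = 273 (checks out)
6. x = -1*(273) + (2)*(-142) + (-3) = -560 (no discrepancy)
7. x = -1*(-560) + (2)*(273) + (-3) = 1103 (checks out)
8. x = -1*(1103) + (2)*(-560) + (-3) = -2226 (verified)
9. x = -1*(-2226) + (2)*(1103) + (-3) = 4429 (no discrepancy)
10. x = -1*(4429) + (2)*(-2226) + (-3) = -8884 (this is not what the transcript shows)
Conclusion: step 10 carries the first error; the entry should be x = -8884.

step 10, x = -8884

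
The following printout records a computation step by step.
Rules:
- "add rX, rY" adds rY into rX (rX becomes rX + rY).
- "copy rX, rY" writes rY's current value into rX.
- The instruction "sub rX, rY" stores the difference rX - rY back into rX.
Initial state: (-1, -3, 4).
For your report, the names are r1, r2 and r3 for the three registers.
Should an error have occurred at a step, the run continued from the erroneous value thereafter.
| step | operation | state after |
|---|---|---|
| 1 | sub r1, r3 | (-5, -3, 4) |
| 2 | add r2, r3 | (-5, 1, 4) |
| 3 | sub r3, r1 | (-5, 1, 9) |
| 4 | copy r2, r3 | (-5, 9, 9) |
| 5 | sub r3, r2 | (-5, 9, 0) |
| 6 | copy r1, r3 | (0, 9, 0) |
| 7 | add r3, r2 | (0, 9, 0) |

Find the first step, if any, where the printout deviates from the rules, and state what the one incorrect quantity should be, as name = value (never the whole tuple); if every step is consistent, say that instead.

step 7, r3 = 9

Recomputing the run from the initial state:
step 1: r1 = -5, r2 = -3, r3 = 4
step 2: r1 = -5, r2 = 1, r3 = 4
step 3: r1 = -5, r2 = 1, r3 = 9
step 4: r1 = -5, r2 = 9, r3 = 9
step 5: r1 = -5, r2 = 9, r3 = 0
step 6: r1 = 0, r2 = 9, r3 = 0
step 7: r1 = 0, r2 = 9, r3 = 9
The first disagreement with the printout is at step 7, where the value should be r3 = 9.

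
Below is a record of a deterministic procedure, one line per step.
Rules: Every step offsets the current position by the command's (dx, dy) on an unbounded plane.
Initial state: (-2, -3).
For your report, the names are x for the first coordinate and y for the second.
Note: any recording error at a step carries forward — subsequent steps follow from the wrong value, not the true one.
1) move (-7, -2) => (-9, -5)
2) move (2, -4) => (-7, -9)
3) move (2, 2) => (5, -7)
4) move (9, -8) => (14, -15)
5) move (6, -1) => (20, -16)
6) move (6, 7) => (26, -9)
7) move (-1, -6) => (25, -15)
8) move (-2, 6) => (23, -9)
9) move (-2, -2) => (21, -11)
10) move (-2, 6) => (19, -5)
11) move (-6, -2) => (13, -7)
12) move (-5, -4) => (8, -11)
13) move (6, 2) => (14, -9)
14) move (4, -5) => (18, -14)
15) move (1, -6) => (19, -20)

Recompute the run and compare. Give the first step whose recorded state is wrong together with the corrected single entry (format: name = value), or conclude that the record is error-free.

step 3, x = -5

Recomputing the run from the initial state:
step 1: x = -9, y = -5
step 2: x = -7, y = -9
step 3: x = -5, y = -7
step 4: x = 4, y = -15
step 5: x = 10, y = -16
step 6: x = 16, y = -9
step 7: x = 15, y = -15
step 8: x = 13, y = -9
step 9: x = 11, y = -11
step 10: x = 9, y = -5
step 11: x = 3, y = -7
step 12: x = -2, y = -11
step 13: x = 4, y = -9
step 14: x = 8, y = -14
step 15: x = 9, y = -20
The first disagreement with the record is at step 3, where the value should be x = -5.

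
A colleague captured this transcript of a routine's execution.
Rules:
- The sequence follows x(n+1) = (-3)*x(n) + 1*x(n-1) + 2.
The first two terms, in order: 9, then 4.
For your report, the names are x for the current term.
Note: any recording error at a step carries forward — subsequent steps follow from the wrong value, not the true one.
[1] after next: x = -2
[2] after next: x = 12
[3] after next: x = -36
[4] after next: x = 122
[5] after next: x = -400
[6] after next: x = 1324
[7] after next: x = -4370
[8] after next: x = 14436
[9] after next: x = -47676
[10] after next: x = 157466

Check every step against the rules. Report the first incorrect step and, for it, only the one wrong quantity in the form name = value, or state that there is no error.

step 1, x = -1

1. x = -3*(4) + (1)*(9) + (2) = -1 (the entry is off here)
That makes step 1 the first incorrect line — x = -1 is what it should show.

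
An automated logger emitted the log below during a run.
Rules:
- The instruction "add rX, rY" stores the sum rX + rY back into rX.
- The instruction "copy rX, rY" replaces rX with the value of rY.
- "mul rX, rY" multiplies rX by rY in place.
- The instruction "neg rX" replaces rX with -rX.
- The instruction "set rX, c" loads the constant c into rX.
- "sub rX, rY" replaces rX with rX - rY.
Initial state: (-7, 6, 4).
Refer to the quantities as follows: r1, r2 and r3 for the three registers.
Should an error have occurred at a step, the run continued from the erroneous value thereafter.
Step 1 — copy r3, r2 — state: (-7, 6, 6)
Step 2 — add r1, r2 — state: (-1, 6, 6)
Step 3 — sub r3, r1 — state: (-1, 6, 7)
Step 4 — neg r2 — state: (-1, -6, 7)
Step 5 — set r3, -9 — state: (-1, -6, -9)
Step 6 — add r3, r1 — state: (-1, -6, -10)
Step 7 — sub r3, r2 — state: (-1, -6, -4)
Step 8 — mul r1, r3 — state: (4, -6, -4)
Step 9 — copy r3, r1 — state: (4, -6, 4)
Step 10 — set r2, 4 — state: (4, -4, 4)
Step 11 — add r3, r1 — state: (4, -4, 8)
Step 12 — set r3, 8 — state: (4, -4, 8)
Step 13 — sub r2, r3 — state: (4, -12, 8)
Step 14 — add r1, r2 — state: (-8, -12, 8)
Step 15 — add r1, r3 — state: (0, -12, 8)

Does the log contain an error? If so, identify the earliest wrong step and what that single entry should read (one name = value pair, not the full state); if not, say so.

Recomputing the run from the initial state:
step 1: r1 = -7, r2 = 6, r3 = 6
step 2: r1 = -1, r2 = 6, r3 = 6
step 3: r1 = -1, r2 = 6, r3 = 7
step 4: r1 = -1, r2 = -6, r3 = 7
step 5: r1 = -1, r2 = -6, r3 = -9
step 6: r1 = -1, r2 = -6, r3 = -10
step 7: r1 = -1, r2 = -6, r3 = -4
step 8: r1 = 4, r2 = -6, r3 = -4
step 9: r1 = 4, r2 = -6, r3 = 4
step 10: r1 = 4, r2 = 4, r3 = 4
step 11: r1 = 4, r2 = 4, r3 = 8
step 12: r1 = 4, r2 = 4, r3 = 8
step 13: r1 = 4, r2 = -4, r3 = 8
step 14: r1 = 0, r2 = -4, r3 = 8
step 15: r1 = 8, r2 = -4, r3 = 8
The first disagreement with the log is at step 10, where the value should be r2 = 4.

step 10, r2 = 4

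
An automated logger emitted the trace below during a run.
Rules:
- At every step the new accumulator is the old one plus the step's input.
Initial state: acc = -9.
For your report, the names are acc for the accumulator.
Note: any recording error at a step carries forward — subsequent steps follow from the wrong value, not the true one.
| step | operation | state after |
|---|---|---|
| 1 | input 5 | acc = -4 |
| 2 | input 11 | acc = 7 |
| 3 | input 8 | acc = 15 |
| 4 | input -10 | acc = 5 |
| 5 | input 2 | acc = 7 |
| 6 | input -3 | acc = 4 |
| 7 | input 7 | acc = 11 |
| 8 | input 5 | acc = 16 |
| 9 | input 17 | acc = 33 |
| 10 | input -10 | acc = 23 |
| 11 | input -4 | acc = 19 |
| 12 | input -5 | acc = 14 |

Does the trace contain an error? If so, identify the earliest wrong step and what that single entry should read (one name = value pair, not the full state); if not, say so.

Recomputing the run from the initial state:
step 1: acc = -4
step 2: acc = 7
step 3: acc = 15
step 4: acc = 5
step 5: acc = 7
step 6: acc = 4
step 7: acc = 11
step 8: acc = 16
step 9: acc = 33
step 10: acc = 23
step 11: acc = 19
step 12: acc = 14
This matches the trace at every step.

no error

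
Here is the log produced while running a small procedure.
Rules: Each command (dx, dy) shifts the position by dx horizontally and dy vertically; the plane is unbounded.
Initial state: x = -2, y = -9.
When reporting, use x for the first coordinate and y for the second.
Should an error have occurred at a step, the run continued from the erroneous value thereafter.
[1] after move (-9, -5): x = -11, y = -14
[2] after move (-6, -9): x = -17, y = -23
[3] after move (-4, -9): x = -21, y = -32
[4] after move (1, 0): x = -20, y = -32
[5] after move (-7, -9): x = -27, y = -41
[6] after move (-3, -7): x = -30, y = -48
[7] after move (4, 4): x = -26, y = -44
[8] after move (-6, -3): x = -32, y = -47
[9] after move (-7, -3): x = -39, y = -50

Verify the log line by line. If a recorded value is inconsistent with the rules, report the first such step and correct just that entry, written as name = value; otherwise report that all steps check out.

no error

Recomputing the run from the initial state:
step 1: x = -11, y = -14
step 2: x = -17, y = -23
step 3: x = -21, y = -32
step 4: x = -20, y = -32
step 5: x = -27, y = -41
step 6: x = -30, y = -48
step 7: x = -26, y = -44
step 8: x = -32, y = -47
step 9: x = -39, y = -50
This matches the log at every step.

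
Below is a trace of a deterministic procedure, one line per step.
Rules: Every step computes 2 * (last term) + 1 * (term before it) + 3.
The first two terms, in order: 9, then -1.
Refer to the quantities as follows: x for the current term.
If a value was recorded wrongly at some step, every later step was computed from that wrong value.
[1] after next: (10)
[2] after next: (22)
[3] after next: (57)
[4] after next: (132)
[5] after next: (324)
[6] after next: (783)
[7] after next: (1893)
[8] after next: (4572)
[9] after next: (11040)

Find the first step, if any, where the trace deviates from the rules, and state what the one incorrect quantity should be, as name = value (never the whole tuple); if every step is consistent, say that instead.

Recomputing the run from the initial state:
step 1: x = 10
step 2: x = 22
step 3: x = 57
step 4: x = 139
step 5: x = 338
step 6: x = 818
step 7: x = 1977
step 8: x = 4775
step 9: x = 11530
The first disagreement with the trace is at step 4, where the value should be x = 139.

step 4, x = 139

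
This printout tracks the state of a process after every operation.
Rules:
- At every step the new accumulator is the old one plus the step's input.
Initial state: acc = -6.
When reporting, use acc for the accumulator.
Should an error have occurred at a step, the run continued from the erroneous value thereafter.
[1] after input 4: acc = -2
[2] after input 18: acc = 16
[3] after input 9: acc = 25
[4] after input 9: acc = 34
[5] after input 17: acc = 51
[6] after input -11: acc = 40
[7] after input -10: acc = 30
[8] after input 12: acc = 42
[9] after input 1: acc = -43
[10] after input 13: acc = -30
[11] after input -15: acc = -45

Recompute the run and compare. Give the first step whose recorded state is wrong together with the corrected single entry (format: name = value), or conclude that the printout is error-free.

step 9, acc = 43

Step 1: acc = -6 + 4 = -2 — confirmed correct.
Step 2: acc = -2 + 18 = 16 — no discrepancy.
Step 3: acc = 16 + 9 = 25 — confirmed correct.
Step 4: acc = 25 + 9 = 34 — confirmed correct.
Step 5: acc = 34 + 17 = 51 — no discrepancy.
Step 6: acc = 51 + -11 = 40 — exactly as logged.
Step 7: acc = 40 + -10 = 30 — same as recorded.
Step 8: acc = 30 + 12 = 42 — confirmed correct.
Step 9: acc = 42 + 1 = 43 — this is not what the printout shows.
The audit stops at step 9: the recorded entry is wrong and should be acc = 43.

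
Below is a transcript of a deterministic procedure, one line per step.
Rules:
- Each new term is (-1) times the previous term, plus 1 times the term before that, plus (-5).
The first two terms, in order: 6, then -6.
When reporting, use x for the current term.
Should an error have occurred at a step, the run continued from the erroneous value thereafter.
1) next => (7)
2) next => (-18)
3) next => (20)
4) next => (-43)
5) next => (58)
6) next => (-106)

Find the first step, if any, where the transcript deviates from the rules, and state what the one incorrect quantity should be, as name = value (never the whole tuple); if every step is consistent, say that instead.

no error

Recomputing the run from the initial state:
step 1: x = 7
step 2: x = -18
step 3: x = 20
step 4: x = -43
step 5: x = 58
step 6: x = -106
This matches the transcript at every step.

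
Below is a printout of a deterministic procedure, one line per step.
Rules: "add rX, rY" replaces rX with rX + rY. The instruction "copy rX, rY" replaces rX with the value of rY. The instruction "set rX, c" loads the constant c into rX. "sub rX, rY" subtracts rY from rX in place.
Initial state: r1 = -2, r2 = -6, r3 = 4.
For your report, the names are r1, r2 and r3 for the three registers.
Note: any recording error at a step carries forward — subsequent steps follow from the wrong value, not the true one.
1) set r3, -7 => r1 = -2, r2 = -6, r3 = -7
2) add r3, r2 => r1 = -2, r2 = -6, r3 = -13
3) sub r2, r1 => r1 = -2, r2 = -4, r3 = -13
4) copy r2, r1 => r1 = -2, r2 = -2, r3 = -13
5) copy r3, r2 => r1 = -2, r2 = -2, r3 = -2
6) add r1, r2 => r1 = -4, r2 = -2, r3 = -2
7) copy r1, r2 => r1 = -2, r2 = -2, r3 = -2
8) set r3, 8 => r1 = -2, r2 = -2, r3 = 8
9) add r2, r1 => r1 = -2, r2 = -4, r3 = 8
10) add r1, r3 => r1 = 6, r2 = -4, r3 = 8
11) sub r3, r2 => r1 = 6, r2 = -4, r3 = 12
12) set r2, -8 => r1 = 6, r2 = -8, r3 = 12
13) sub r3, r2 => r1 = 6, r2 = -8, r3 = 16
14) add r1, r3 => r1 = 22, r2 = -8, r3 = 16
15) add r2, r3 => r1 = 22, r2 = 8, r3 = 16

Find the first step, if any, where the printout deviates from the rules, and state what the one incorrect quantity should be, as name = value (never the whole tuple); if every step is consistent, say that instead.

step 13, r3 = 20

Recomputing the run from the initial state:
step 1: r1 = -2, r2 = -6, r3 = -7
step 2: r1 = -2, r2 = -6, r3 = -13
step 3: r1 = -2, r2 = -4, r3 = -13
step 4: r1 = -2, r2 = -2, r3 = -13
step 5: r1 = -2, r2 = -2, r3 = -2
step 6: r1 = -4, r2 = -2, r3 = -2
step 7: r1 = -2, r2 = -2, r3 = -2
step 8: r1 = -2, r2 = -2, r3 = 8
step 9: r1 = -2, r2 = -4, r3 = 8
step 10: r1 = 6, r2 = -4, r3 = 8
step 11: r1 = 6, r2 = -4, r3 = 12
step 12: r1 = 6, r2 = -8, r3 = 12
step 13: r1 = 6, r2 = -8, r3 = 20
step 14: r1 = 26, r2 = -8, r3 = 20
step 15: r1 = 26, r2 = 12, r3 = 20
The first disagreement with the printout is at step 13, where the value should be r3 = 20.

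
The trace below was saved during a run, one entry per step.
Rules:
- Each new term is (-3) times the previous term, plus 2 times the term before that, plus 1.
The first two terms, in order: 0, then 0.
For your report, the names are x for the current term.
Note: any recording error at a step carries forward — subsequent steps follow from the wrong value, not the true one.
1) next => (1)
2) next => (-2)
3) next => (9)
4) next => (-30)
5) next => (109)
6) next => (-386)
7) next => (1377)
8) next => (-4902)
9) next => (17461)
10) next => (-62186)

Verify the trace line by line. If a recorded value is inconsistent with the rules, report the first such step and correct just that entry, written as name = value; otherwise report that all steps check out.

Recomputing the run from the initial state:
step 1: x = 1
step 2: x = -2
step 3: x = 9
step 4: x = -30
step 5: x = 109
step 6: x = -386
step 7: x = 1377
step 8: x = -4902
step 9: x = 17461
step 10: x = -62186
This matches the trace at every step.

no error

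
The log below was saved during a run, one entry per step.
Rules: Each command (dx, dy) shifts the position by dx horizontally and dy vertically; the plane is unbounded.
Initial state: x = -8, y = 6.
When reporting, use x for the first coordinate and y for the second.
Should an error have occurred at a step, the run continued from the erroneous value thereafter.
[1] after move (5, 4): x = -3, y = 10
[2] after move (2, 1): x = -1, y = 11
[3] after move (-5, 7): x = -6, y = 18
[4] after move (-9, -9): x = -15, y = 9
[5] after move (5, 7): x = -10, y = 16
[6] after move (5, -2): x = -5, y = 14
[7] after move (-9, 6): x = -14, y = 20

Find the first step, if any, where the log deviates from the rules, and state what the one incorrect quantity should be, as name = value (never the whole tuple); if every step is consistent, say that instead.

Recomputing the run from the initial state:
step 1: x = -3, y = 10
step 2: x = -1, y = 11
step 3: x = -6, y = 18
step 4: x = -15, y = 9
step 5: x = -10, y = 16
step 6: x = -5, y = 14
step 7: x = -14, y = 20
This matches the log at every step.

no error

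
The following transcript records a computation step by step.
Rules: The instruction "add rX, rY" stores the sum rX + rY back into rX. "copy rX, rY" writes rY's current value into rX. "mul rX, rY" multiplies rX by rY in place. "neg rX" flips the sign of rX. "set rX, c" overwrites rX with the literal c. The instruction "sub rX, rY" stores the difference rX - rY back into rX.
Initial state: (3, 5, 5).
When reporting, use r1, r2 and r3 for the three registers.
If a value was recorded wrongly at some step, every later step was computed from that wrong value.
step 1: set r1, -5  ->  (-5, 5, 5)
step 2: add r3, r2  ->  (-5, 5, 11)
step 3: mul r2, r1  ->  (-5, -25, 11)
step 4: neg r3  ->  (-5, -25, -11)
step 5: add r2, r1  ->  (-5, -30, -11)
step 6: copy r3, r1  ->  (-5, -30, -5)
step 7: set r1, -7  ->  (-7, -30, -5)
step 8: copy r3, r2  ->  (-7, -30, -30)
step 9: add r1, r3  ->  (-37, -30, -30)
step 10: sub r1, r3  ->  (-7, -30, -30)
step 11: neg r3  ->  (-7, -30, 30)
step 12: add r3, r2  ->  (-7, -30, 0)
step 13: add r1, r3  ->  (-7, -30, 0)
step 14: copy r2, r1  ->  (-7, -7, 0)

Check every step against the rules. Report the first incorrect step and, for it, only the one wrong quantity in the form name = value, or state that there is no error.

step 2, r3 = 10

Recomputing the run from the initial state:
step 1: r1 = -5, r2 = 5, r3 = 5
step 2: r1 = -5, r2 = 5, r3 = 10
step 3: r1 = -5, r2 = -25, r3 = 10
step 4: r1 = -5, r2 = -25, r3 = -10
step 5: r1 = -5, r2 = -30, r3 = -10
step 6: r1 = -5, r2 = -30, r3 = -5
step 7: r1 = -7, r2 = -30, r3 = -5
step 8: r1 = -7, r2 = -30, r3 = -30
step 9: r1 = -37, r2 = -30, r3 = -30
step 10: r1 = -7, r2 = -30, r3 = -30
step 11: r1 = -7, r2 = -30, r3 = 30
step 12: r1 = -7, r2 = -30, r3 = 0
step 13: r1 = -7, r2 = -30, r3 = 0
step 14: r1 = -7, r2 = -7, r3 = 0
The first disagreement with the transcript is at step 2, where the value should be r3 = 10.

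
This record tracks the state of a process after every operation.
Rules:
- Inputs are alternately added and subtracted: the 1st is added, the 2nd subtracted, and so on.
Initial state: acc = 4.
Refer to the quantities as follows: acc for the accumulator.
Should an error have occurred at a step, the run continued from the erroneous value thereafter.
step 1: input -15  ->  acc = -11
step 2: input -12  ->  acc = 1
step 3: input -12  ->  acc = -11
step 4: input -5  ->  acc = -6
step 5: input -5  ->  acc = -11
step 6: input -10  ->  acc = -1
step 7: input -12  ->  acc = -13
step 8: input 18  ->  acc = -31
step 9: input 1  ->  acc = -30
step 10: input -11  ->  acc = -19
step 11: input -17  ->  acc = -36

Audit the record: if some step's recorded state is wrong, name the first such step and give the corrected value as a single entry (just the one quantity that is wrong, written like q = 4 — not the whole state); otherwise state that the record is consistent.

no error

Step 1: acc = 4 + -15 = -11 — matches.
Step 2: acc = -11 - -12 = 1 — matches.
Step 3: acc = 1 + -12 = -11 — matches.
Step 4: acc = -11 - -5 = -6 — agrees with the record.
Step 5: acc = -6 + -5 = -11 — confirmed correct.
Step 6: acc = -11 - -10 = -1 — no discrepancy.
Step 7: acc = -1 + -12 = -13 — confirmed correct.
Step 8: acc = -13 - 18 = -31 — matches.
Step 9: acc = -31 + 1 = -30 — no discrepancy.
Step 10: acc = -30 - -11 = -19 — same as recorded.
Step 11: acc = -19 + -17 = -36 — matches.
Each recorded entry agrees with the recomputation.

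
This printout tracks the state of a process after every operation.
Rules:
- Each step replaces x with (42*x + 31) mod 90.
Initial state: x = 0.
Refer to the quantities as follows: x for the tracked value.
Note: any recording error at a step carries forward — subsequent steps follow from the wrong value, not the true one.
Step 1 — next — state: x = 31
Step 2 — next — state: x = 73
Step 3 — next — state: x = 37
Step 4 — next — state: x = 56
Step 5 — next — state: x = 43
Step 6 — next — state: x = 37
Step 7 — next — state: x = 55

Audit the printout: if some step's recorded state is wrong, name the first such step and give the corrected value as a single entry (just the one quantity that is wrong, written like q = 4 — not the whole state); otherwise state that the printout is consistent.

Recomputing the run from the initial state:
step 1: x = 31
step 2: x = 73
step 3: x = 37
step 4: x = 55
step 5: x = 1
step 6: x = 73
step 7: x = 37
The first disagreement with the printout is at step 4, where the value should be x = 55.

step 4, x = 55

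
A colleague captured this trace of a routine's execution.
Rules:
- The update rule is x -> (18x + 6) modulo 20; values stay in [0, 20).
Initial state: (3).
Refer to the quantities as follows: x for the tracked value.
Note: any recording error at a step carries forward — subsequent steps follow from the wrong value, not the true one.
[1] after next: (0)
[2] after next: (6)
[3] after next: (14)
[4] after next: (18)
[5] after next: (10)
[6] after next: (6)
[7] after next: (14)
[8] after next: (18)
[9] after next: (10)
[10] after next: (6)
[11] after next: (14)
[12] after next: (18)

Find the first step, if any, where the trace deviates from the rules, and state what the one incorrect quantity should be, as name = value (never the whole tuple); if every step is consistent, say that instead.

no error

Step 1: x = (18*3 + 6) mod 20 = 0 — matches.
Step 2: x = (18*0 + 6) mod 20 = 6 — matches.
Step 3: x = (18*6 + 6) mod 20 = 14 — matches.
Step 4: x = (18*14 + 6) mod 20 = 18 — matches.
Step 5: x = (18*18 + 6) mod 20 = 10 — verified.
Step 6: x = (18*10 + 6) mod 20 = 6 — confirmed correct.
Step 7: x = (18*6 + 6) mod 20 = 14 — same as recorded.
Step 8: x = (18*14 + 6) mod 20 = 18 — matches.
Step 9: x = (18*18 + 6) mod 20 = 10 — consistent with the trace.
Step 10: x = (18*10 + 6) mod 20 = 6 — exactly as logged.
Step 11: x = (18*6 + 6) mod 20 = 14 — agrees with the trace.
Step 12: x = (18*14 + 6) mod 20 = 18 — same as recorded.
No step deviates from the rules.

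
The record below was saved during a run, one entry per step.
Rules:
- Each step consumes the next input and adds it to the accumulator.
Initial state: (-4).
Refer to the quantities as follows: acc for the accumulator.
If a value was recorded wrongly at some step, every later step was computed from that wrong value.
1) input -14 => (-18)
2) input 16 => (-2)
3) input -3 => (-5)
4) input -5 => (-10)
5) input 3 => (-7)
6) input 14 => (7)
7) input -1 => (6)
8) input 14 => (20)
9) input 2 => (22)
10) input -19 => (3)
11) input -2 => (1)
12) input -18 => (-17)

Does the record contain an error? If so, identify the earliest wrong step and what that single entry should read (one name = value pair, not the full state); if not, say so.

no error

Recomputing the run from the initial state:
step 1: acc = -18
step 2: acc = -2
step 3: acc = -5
step 4: acc = -10
step 5: acc = -7
step 6: acc = 7
step 7: acc = 6
step 8: acc = 20
step 9: acc = 22
step 10: acc = 3
step 11: acc = 1
step 12: acc = -17
This matches the record at every step.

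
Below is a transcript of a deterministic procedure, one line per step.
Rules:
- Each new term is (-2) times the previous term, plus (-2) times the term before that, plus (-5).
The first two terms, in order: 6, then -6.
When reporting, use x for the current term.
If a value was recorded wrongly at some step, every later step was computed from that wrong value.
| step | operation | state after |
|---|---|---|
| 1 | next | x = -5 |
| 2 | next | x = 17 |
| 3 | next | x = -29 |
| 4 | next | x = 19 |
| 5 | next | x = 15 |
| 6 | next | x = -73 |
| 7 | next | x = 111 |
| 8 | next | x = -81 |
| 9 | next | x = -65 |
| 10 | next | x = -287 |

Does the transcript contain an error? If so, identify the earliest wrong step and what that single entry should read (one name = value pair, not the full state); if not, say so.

step 10, x = 287

1. x = -2*(-6) + (-2)*(6) + (-5) = -5 (agrees with the transcript)
2. x = -2*(-5) + (-2)*(-6) + (-5) = 17 (no discrepancy)
3. x = -2*(17) + (-2)*(-5) + (-5) = -29 (matches)
4. x = -2*(-29) + (-2)*(17) + (-5) = 19 (exactly as logged)
5. x = -2*(19) + (-2)*(-29) + (-5) = 15 (matches)
6. x = -2*(15) + (-2)*(19) + (-5) = -73 (consistent with the transcript)
7. x = -2*(-73) + (-2)*(15) + (-5) = 111 (checks out)
8. x = -2*(111) + (-2)*(-73) + (-5) = -81 (no discrepancy)
9. x = -2*(-81) + (-2)*(111) + (-5) = -65 (no discrepancy)
10. x = -2*(-65) + (-2)*(-81) + (-5) = 287 (first mismatch against the transcript)
First deviation found at step 10; the corrected entry is x = 287.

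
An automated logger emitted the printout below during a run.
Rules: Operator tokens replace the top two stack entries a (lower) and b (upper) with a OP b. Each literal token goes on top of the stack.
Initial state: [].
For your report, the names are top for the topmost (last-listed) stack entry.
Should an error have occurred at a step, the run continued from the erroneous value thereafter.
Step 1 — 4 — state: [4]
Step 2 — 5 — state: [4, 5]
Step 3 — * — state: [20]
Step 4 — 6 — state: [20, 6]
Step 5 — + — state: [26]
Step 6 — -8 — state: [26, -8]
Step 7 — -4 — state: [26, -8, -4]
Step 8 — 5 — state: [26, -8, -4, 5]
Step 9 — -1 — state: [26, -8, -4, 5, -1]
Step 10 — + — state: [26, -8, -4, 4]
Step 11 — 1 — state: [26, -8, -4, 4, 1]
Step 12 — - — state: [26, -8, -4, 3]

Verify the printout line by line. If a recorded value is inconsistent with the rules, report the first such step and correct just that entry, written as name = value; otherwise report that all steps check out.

Recomputing the run from the initial state:
step 1: [4]
step 2: [4, 5]
step 3: [20]
step 4: [20, 6]
step 5: [26]
step 6: [26, -8]
step 7: [26, -8, -4]
step 8: [26, -8, -4, 5]
step 9: [26, -8, -4, 5, -1]
step 10: [26, -8, -4, 4]
step 11: [26, -8, -4, 4, 1]
step 12: [26, -8, -4, 3]
This matches the printout at every step.

no error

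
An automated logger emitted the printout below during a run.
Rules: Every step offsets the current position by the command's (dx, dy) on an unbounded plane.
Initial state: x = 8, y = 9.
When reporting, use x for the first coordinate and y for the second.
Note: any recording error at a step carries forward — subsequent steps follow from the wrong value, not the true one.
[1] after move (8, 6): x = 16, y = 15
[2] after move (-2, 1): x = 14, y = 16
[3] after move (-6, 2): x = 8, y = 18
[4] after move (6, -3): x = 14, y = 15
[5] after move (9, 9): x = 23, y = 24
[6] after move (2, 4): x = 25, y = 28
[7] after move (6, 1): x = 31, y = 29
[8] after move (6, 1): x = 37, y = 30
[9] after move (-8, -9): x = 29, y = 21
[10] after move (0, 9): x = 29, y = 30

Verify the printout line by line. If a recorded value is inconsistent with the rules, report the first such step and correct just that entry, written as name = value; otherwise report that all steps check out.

Recomputing the run from the initial state:
step 1: x = 16, y = 15
step 2: x = 14, y = 16
step 3: x = 8, y = 18
step 4: x = 14, y = 15
step 5: x = 23, y = 24
step 6: x = 25, y = 28
step 7: x = 31, y = 29
step 8: x = 37, y = 30
step 9: x = 29, y = 21
step 10: x = 29, y = 30
This matches the printout at every step.

no error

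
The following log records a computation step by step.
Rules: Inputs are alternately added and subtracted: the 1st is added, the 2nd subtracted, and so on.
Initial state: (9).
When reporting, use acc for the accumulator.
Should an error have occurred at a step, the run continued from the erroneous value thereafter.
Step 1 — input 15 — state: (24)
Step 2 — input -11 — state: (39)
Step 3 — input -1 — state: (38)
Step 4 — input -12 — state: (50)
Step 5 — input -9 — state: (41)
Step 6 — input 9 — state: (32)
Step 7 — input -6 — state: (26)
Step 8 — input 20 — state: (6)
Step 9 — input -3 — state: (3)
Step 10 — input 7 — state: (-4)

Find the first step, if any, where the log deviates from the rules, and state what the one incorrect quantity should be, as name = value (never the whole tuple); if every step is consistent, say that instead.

step 2, acc = 35

Step 1: acc = 9 + 15 = 24 — agrees with the log.
Step 2: acc = 24 - -11 = 35 — a discrepancy with the log.
So the first discrepancy is step 2, where the right value is acc = 35.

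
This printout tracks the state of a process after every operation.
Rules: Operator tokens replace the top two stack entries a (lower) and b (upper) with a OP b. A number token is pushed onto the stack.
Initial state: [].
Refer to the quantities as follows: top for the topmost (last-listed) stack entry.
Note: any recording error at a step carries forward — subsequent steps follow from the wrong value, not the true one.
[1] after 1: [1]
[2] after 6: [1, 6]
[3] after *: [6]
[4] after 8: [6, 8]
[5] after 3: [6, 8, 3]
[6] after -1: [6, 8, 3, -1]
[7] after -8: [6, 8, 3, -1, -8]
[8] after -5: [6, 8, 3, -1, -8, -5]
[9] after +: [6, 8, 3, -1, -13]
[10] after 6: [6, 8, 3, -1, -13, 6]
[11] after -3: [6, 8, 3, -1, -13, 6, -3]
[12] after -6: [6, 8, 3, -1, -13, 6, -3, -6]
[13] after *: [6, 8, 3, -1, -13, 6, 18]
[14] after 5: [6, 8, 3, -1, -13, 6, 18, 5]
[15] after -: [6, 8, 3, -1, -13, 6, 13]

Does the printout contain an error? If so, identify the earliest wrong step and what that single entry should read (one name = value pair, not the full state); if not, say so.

1. push 1: top = 1 (agrees with the printout)
2. push 6: top = 6 (same as recorded)
3. 1 * 6 = 6 (agrees with the printout)
4. push 8: top = 8 (consistent with the printout)
5. push 3: top = 3 (agrees with the printout)
6. push -1: top = -1 (matches)
7. push -8: top = -8 (same as recorded)
8. push -5: top = -5 (no discrepancy)
9. -8 + -5 = -13 (agrees with the printout)
10. push 6: top = 6 (verified)
11. push -3: top = -3 (agrees with the printout)
12. push -6: top = -6 (agrees with the printout)
13. -3 * -6 = 18 (matches)
14. push 5: top = 5 (verified)
15. 18 - 5 = 13 (confirmed correct)
Each recorded entry agrees with the recomputation.

no error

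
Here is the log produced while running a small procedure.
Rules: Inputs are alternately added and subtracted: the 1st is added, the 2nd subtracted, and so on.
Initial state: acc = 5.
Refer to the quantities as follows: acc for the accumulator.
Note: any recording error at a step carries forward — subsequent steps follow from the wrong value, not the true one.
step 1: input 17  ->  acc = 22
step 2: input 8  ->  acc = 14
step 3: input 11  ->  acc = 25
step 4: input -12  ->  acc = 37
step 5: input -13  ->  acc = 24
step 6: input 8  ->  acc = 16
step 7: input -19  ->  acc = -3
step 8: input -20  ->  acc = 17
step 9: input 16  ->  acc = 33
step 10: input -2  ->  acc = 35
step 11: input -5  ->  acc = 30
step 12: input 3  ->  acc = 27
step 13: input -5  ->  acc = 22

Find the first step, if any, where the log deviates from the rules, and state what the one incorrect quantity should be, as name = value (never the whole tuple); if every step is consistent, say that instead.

no error

Recomputing the run from the initial state:
step 1: acc = 22
step 2: acc = 14
step 3: acc = 25
step 4: acc = 37
step 5: acc = 24
step 6: acc = 16
step 7: acc = -3
step 8: acc = 17
step 9: acc = 33
step 10: acc = 35
step 11: acc = 30
step 12: acc = 27
step 13: acc = 22
This matches the log at every step.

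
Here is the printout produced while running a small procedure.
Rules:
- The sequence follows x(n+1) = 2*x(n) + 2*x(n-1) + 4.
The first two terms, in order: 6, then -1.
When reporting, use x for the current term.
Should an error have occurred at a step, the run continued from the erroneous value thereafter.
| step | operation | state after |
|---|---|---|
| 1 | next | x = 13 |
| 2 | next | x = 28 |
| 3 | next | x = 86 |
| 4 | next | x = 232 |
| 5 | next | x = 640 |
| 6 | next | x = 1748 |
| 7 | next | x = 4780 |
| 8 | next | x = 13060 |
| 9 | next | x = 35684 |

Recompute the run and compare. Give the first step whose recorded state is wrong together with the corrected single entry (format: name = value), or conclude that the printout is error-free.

step 1, x = 14

Recomputing the run from the initial state:
step 1: x = 14
step 2: x = 30
step 3: x = 92
step 4: x = 248
step 5: x = 684
step 6: x = 1868
step 7: x = 5108
step 8: x = 13956
step 9: x = 38132
The first disagreement with the printout is at step 1, where the value should be x = 14.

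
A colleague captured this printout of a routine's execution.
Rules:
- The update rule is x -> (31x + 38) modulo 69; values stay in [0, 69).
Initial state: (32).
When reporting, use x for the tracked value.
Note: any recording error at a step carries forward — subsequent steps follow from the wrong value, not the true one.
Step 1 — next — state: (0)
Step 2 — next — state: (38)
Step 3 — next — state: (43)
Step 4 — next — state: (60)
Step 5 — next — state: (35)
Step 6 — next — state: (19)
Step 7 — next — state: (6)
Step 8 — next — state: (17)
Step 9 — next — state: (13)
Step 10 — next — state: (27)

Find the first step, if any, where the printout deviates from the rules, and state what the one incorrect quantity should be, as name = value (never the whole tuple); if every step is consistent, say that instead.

step 1, x = 64

Step 1: x = (31*32 + 38) mod 69 = 64 — the printout disagrees here.
First incorrect step: 1; the correct value is x = 64.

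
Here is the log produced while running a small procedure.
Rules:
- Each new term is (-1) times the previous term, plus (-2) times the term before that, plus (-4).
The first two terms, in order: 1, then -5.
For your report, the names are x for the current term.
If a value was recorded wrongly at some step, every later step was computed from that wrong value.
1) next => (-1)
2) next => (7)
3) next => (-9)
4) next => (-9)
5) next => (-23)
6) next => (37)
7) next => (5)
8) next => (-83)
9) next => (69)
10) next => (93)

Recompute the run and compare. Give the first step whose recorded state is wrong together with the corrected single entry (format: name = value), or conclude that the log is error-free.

step 5, x = 23

Step 1: x = -1*(-5) + (-2)*(1) + (-4) = -1 — confirmed correct.
Step 2: x = -1*(-1) + (-2)*(-5) + (-4) = 7 — same as recorded.
Step 3: x = -1*(7) + (-2)*(-1) + (-4) = -9 — in agreement.
Step 4: x = -1*(-9) + (-2)*(7) + (-4) = -9 — confirmed correct.
Step 5: x = -1*(-9) + (-2)*(-9) + (-4) = 23 — first mismatch against the log.
Conclusion: step 5 carries the first error; the entry should be x = 23.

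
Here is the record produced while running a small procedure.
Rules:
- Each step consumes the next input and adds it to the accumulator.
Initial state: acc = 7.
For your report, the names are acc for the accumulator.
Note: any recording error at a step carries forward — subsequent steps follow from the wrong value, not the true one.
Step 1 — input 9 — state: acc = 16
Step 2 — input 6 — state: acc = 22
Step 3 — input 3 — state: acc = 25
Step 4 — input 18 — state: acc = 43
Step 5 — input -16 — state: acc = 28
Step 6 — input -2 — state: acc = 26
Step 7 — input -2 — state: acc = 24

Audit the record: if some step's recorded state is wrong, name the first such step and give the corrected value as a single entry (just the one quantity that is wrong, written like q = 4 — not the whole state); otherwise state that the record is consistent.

step 5, acc = 27

Recomputing the run from the initial state:
step 1: acc = 16
step 2: acc = 22
step 3: acc = 25
step 4: acc = 43
step 5: acc = 27
step 6: acc = 25
step 7: acc = 23
The first disagreement with the record is at step 5, where the value should be acc = 27.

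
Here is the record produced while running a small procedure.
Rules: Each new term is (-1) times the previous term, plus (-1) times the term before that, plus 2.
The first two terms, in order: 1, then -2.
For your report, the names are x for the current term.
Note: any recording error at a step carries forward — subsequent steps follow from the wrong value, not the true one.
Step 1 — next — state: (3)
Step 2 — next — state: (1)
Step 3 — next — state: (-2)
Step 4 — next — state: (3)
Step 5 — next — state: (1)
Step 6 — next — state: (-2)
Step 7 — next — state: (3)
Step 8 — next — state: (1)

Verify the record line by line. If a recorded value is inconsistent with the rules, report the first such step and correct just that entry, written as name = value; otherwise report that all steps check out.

no error

Recomputing the run from the initial state:
step 1: x = 3
step 2: x = 1
step 3: x = -2
step 4: x = 3
step 5: x = 1
step 6: x = -2
step 7: x = 3
step 8: x = 1
This matches the record at every step.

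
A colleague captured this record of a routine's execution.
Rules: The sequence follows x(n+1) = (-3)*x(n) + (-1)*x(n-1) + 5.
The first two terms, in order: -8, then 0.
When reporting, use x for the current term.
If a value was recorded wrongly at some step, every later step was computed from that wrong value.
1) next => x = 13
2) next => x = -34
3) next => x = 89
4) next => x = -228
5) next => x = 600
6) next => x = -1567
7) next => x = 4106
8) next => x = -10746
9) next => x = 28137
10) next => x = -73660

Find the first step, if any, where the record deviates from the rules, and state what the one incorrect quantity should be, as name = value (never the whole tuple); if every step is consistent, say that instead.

step 3, x = 94

1. x = -3*(0) + (-1)*(-8) + (5) = 13 (matches)
2. x = -3*(13) + (-1)*(0) + (5) = -34 (consistent with the record)
3. x = -3*(-34) + (-1)*(13) + (5) = 94 (the entry is off here)
The earliest wrong entry is at step 3: it should read x = 94.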